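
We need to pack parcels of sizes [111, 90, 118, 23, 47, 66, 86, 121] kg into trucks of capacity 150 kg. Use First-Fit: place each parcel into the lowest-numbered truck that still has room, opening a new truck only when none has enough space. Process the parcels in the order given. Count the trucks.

6

truck 1: place 111 kg, 39 kg left
truck 2: place 90 kg, 60 kg left
truck 3: place 118 kg, 32 kg left
truck 1: place 23 kg, 16 kg left
truck 2: place 47 kg, 13 kg left
truck 4: place 66 kg, 84 kg left
truck 5: place 86 kg, 64 kg left
truck 6: place 121 kg, 29 kg left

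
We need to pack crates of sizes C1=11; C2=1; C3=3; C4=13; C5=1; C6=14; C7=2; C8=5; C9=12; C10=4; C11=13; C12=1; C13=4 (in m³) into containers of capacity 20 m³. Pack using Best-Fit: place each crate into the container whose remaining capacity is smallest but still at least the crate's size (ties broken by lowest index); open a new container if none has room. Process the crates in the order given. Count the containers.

Put C1 (11 m³) in container 1; 9 m³ remain.
Put C2 (1 m³) in container 1; 8 m³ remain.
Put C3 (3 m³) in container 1; 5 m³ remain.
Put C4 (13 m³) in container 2; 7 m³ remain.
Put C5 (1 m³) in container 1; 4 m³ remain.
Put C6 (14 m³) in container 3; 6 m³ remain.
Put C7 (2 m³) in container 1; 2 m³ remain.
Put C8 (5 m³) in container 3; 1 m³ remain.
Put C9 (12 m³) in container 4; 8 m³ remain.
Put C10 (4 m³) in container 2; 3 m³ remain.
Put C11 (13 m³) in container 5; 7 m³ remain.
Put C12 (1 m³) in container 3; 0 m³ remain.
Put C13 (4 m³) in container 5; 3 m³ remain.

5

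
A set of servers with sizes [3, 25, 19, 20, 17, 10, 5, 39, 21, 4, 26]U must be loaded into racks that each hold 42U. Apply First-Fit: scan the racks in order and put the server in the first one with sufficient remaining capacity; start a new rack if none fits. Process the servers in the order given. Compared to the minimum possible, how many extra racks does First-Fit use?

First-Fit: [3,25,10,4] [19,20] [17,5] [39] [21] [26] → 6 racks.
Total size 189U; any packing needs at least ⌈189/42⌉ = 5 racks.
An optimal packing achieves that bound: [39,3] [26,10,5] [25,17] [21,20] [19,4] → 5 racks.
Excess: 6 − 5 = 1.

1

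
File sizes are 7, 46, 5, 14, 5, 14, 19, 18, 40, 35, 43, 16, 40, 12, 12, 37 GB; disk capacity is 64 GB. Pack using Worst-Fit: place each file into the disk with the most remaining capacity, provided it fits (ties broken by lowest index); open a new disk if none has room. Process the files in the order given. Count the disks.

7 GB → disk 1 (remaining 57 GB)
46 GB → disk 1 (remaining 11 GB)
5 GB → disk 1 (remaining 6 GB)
14 GB → disk 2 (remaining 50 GB)
5 GB → disk 2 (remaining 45 GB)
14 GB → disk 2 (remaining 31 GB)
19 GB → disk 2 (remaining 12 GB)
18 GB → disk 3 (remaining 46 GB)
40 GB → disk 3 (remaining 6 GB)
35 GB → disk 4 (remaining 29 GB)
43 GB → disk 5 (remaining 21 GB)
16 GB → disk 4 (remaining 13 GB)
40 GB → disk 6 (remaining 24 GB)
12 GB → disk 6 (remaining 12 GB)
12 GB → disk 5 (remaining 9 GB)
37 GB → disk 7 (remaining 27 GB)
Final disks: [7,46,5] [14,5,14,19] [18,40] [35,16] [43,12] [40,12] [37].

7 disks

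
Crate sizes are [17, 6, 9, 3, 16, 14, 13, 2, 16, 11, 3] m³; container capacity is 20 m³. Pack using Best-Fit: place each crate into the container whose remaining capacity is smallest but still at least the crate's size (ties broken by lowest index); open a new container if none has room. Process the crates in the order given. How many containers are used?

7

container 1: place 17 m³, 3 m³ left
container 2: place 6 m³, 14 m³ left
container 2: place 9 m³, 5 m³ left
container 1: place 3 m³, 0 m³ left
container 3: place 16 m³, 4 m³ left
container 4: place 14 m³, 6 m³ left
container 5: place 13 m³, 7 m³ left
container 3: place 2 m³, 2 m³ left
container 6: place 16 m³, 4 m³ left
container 7: place 11 m³, 9 m³ left
container 6: place 3 m³, 1 m³ left
Final containers: [17,3] [6,9] [16,2] [14] [13] [16,3] [11].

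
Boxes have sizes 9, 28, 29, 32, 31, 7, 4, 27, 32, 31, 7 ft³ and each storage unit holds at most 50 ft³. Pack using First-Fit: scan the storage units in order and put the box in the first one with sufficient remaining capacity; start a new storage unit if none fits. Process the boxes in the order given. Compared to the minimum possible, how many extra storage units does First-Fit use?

0

First-Fit: [9,28,7,4] [29,7] [32] [31] [27] [32] [31] → 7 storage units.
7 boxes exceed 25 ft³ (half the capacity), and no two of those can share a storage unit, so at least 7 storage units are needed.
So 7 is already optimal.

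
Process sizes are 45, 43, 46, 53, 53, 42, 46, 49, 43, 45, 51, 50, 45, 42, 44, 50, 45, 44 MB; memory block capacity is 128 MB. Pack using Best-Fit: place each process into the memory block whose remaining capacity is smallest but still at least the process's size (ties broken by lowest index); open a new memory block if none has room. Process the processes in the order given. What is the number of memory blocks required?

9

memory block 1: place 45 MB, 83 MB left
memory block 1: place 43 MB, 40 MB left
memory block 2: place 46 MB, 82 MB left
memory block 2: place 53 MB, 29 MB left
memory block 3: place 53 MB, 75 MB left
memory block 3: place 42 MB, 33 MB left
memory block 4: place 46 MB, 82 MB left
memory block 4: place 49 MB, 33 MB left
memory block 5: place 43 MB, 85 MB left
memory block 5: place 45 MB, 40 MB left
memory block 6: place 51 MB, 77 MB left
memory block 6: place 50 MB, 27 MB left
memory block 7: place 45 MB, 83 MB left
memory block 7: place 42 MB, 41 MB left
memory block 8: place 44 MB, 84 MB left
memory block 8: place 50 MB, 34 MB left
memory block 9: place 45 MB, 83 MB left
memory block 9: place 44 MB, 39 MB left
Final memory blocks: [45,43] [46,53] [53,42] [46,49] [43,45] [51,50] [45,42] [44,50] [45,44].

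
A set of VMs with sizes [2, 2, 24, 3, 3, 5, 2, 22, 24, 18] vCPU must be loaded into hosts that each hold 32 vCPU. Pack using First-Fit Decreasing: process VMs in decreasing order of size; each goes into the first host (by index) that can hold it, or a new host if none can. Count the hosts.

4

Sorted descending: 24, 24, 22, 18, 5, 3, 3, 2, 2, 2.
host 1: place 24 vCPU, 8 vCPU left
host 2: place 24 vCPU, 8 vCPU left
host 3: place 22 vCPU, 10 vCPU left
host 4: place 18 vCPU, 14 vCPU left
host 1: place 5 vCPU, 3 vCPU left
host 1: place 3 vCPU, 0 vCPU left
host 2: place 3 vCPU, 5 vCPU left
host 2: place 2 vCPU, 3 vCPU left
host 2: place 2 vCPU, 1 vCPU left
host 3: place 2 vCPU, 8 vCPU left
Final hosts: [24,5,3] [24,3,2,2] [22,2] [18].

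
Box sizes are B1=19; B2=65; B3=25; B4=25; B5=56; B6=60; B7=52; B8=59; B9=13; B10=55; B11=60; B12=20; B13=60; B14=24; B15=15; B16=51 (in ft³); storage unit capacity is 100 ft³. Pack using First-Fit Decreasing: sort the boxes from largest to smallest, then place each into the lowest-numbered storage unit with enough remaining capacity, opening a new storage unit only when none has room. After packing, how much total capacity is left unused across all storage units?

Sorted descending: 65, 60, 60, 60, 59, 56, 55, 52, 51, 25, 25, 24, 20, 19, 15, 13.
Put 65 ft³ in storage unit 1; 35 ft³ remain.
Put 60 ft³ in storage unit 2; 40 ft³ remain.
Put 60 ft³ in storage unit 3; 40 ft³ remain.
Put 60 ft³ in storage unit 4; 40 ft³ remain.
Put 59 ft³ in storage unit 5; 41 ft³ remain.
Put 56 ft³ in storage unit 6; 44 ft³ remain.
Put 55 ft³ in storage unit 7; 45 ft³ remain.
Put 52 ft³ in storage unit 8; 48 ft³ remain.
Put 51 ft³ in storage unit 9; 49 ft³ remain.
Put 25 ft³ in storage unit 1; 10 ft³ remain.
Put 25 ft³ in storage unit 2; 15 ft³ remain.
Put 24 ft³ in storage unit 3; 16 ft³ remain.
Put 20 ft³ in storage unit 4; 20 ft³ remain.
Put 19 ft³ in storage unit 4; 1 ft³ remain.
Put 15 ft³ in storage unit 2; 0 ft³ remain.
Put 13 ft³ in storage unit 3; 3 ft³ remain.
9 storage units × 100 ft³ = 900 ft³; used 659 ft³; unused 241 ft³.

241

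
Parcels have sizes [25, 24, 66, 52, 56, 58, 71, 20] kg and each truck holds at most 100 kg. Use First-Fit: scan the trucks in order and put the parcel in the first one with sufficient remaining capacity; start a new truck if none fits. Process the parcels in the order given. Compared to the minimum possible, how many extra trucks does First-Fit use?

First-Fit: [25,24,20] [66] [52] [56] [58] [71] → 6 trucks.
5 parcels exceed 50 kg (half the capacity), and no two of those can share a truck, so at least 5 trucks are needed.
An optimal packing achieves that bound: [71,25] [66,24] [58,20] [56] [52] → 5 trucks.
Excess: 6 − 5 = 1.

1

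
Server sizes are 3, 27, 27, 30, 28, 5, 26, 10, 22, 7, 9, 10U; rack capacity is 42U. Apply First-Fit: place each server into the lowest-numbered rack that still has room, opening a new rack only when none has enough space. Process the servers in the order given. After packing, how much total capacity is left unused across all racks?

3U → rack 1 (remaining 39U)
27U → rack 1 (remaining 12U)
27U → rack 2 (remaining 15U)
30U → rack 3 (remaining 12U)
28U → rack 4 (remaining 14U)
5U → rack 1 (remaining 7U)
26U → rack 5 (remaining 16U)
10U → rack 2 (remaining 5U)
22U → rack 6 (remaining 20U)
7U → rack 1 (remaining 0U)
9U → rack 3 (remaining 3U)
10U → rack 4 (remaining 4U)
6 racks × 42U = 252U; used 204U; unused 48U.

48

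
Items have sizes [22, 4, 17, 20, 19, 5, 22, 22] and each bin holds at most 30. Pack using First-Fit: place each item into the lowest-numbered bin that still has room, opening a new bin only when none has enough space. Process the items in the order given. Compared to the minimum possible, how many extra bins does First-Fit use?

First-Fit: [22,4] [17,5] [20] [19] [22] [22] → 6 bins.
6 items exceed 15 (half the capacity), and no two of those can share a bin, so at least 6 bins are needed.
So 6 is already optimal.

0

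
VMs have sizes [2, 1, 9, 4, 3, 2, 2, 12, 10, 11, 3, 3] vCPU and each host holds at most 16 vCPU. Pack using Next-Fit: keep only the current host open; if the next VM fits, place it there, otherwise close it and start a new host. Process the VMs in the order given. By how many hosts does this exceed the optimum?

2

Next-Fit: [2,1,9,4] [3,2,2] [12] [10] [11,3] [3] → 6 hosts.
Total size 62 vCPU; any packing needs at least ⌈62/16⌉ = 4 hosts.
An optimal packing achieves that bound: [12,4] [11,3,2] [10,3,3] [9,2,2,1] → 4 hosts.
Excess: 6 − 4 = 2.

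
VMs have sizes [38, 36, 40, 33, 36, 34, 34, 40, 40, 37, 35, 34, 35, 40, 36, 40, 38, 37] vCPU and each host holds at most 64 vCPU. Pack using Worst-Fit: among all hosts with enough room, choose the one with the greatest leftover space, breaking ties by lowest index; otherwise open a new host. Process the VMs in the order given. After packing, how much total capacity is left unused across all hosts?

489

Put 38 vCPU in host 1; 26 vCPU remain.
Put 36 vCPU in host 2; 28 vCPU remain.
Put 40 vCPU in host 3; 24 vCPU remain.
Put 33 vCPU in host 4; 31 vCPU remain.
Put 36 vCPU in host 5; 28 vCPU remain.
Put 34 vCPU in host 6; 30 vCPU remain.
Put 34 vCPU in host 7; 30 vCPU remain.
Put 40 vCPU in host 8; 24 vCPU remain.
Put 40 vCPU in host 9; 24 vCPU remain.
Put 37 vCPU in host 10; 27 vCPU remain.
Put 35 vCPU in host 11; 29 vCPU remain.
Put 34 vCPU in host 12; 30 vCPU remain.
Put 35 vCPU in host 13; 29 vCPU remain.
Put 40 vCPU in host 14; 24 vCPU remain.
Put 36 vCPU in host 15; 28 vCPU remain.
Put 40 vCPU in host 16; 24 vCPU remain.
Put 38 vCPU in host 17; 26 vCPU remain.
Put 37 vCPU in host 18; 27 vCPU remain.
18 hosts × 64 vCPU = 1152 vCPU; used 663 vCPU; unused 489 vCPU.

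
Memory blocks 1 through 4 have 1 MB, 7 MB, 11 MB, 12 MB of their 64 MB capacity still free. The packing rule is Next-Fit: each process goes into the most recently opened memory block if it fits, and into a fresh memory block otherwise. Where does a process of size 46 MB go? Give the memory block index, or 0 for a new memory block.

Next-Fit only looks at memory block 4, which has 12 MB free.
46 MB does not fit, so a new memory block is opened.

0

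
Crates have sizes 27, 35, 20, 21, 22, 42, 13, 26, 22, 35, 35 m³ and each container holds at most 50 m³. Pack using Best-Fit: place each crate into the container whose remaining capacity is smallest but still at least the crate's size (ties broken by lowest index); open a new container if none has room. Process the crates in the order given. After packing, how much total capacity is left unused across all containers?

52

27 m³ → container 1 (remaining 23 m³)
35 m³ → container 2 (remaining 15 m³)
20 m³ → container 1 (remaining 3 m³)
21 m³ → container 3 (remaining 29 m³)
22 m³ → container 3 (remaining 7 m³)
42 m³ → container 4 (remaining 8 m³)
13 m³ → container 2 (remaining 2 m³)
26 m³ → container 5 (remaining 24 m³)
22 m³ → container 5 (remaining 2 m³)
35 m³ → container 6 (remaining 15 m³)
35 m³ → container 7 (remaining 15 m³)
7 containers × 50 m³ = 350 m³; used 298 m³; unused 52 m³.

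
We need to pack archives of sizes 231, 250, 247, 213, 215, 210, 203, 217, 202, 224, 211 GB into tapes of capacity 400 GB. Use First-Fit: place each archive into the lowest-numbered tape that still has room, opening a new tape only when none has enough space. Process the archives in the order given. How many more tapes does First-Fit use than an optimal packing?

First-Fit: [231] [250] [247] [213] [215] [210] [203] [217] [202] [224] [211] → 11 tapes.
11 archives exceed 200 GB (half the capacity), and no two of those can share a tape, so at least 11 tapes are needed.
So 11 is already optimal.

0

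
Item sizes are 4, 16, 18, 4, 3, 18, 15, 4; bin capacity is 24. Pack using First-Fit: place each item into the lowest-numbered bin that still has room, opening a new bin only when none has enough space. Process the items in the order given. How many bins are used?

Put 4 in bin 1; 20 remain.
Put 16 in bin 1; 4 remain.
Put 18 in bin 2; 6 remain.
Put 4 in bin 1; 0 remain.
Put 3 in bin 2; 3 remain.
Put 18 in bin 3; 6 remain.
Put 15 in bin 4; 9 remain.
Put 4 in bin 3; 2 remain.
Final bins: [4,16,4] [18,3] [18,4] [15].

4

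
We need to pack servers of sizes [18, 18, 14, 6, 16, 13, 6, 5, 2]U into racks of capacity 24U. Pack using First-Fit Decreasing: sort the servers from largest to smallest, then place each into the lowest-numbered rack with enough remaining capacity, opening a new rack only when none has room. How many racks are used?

5

Sorted descending: 18, 18, 16, 14, 13, 6, 6, 5, 2.
rack 1: place 18U, 6U left
rack 2: place 18U, 6U left
rack 3: place 16U, 8U left
rack 4: place 14U, 10U left
rack 5: place 13U, 11U left
rack 1: place 6U, 0U left
rack 2: place 6U, 0U left
rack 3: place 5U, 3U left
rack 3: place 2U, 1U left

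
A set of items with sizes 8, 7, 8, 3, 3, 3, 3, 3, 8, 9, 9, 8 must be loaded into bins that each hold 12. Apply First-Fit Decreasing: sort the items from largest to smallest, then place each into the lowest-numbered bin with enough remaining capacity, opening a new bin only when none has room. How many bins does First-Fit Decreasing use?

Sorted descending: 9, 9, 8, 8, 8, 8, 7, 3, 3, 3, 3, 3.
Put 9 in bin 1; 3 remain.
Put 9 in bin 2; 3 remain.
Put 8 in bin 3; 4 remain.
Put 8 in bin 4; 4 remain.
Put 8 in bin 5; 4 remain.
Put 8 in bin 6; 4 remain.
Put 7 in bin 7; 5 remain.
Put 3 in bin 1; 0 remain.
Put 3 in bin 2; 0 remain.
Put 3 in bin 3; 1 remain.
Put 3 in bin 4; 1 remain.
Put 3 in bin 5; 1 remain.
Final bins: [9,3] [9,3] [8,3] [8,3] [8,3] [8] [7].

7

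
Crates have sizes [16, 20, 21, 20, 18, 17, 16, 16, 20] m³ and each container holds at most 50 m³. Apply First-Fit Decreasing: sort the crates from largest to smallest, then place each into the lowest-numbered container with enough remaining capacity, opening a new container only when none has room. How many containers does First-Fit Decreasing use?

Sorted descending: 21, 20, 20, 20, 18, 17, 16, 16, 16.
Put 21 m³ in container 1; 29 m³ remain.
Put 20 m³ in container 1; 9 m³ remain.
Put 20 m³ in container 2; 30 m³ remain.
Put 20 m³ in container 2; 10 m³ remain.
Put 18 m³ in container 3; 32 m³ remain.
Put 17 m³ in container 3; 15 m³ remain.
Put 16 m³ in container 4; 34 m³ remain.
Put 16 m³ in container 4; 18 m³ remain.
Put 16 m³ in container 4; 2 m³ remain.
Final containers: [21,20] [20,20] [18,17] [16,16,16].

4 containers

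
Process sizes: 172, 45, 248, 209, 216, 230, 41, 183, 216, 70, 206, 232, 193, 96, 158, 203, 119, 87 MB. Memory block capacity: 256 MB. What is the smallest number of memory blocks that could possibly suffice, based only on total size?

12 memory blocks

Total size = 172 + 45 + 248 + 209 + 216 + 230 + 41 + 183 + 216 + 70 + 206 + 232 + 193 + 96 + 158 + 203 + 119 + 87 = 2924 MB.
⌈2924 / 256⌉ = 12.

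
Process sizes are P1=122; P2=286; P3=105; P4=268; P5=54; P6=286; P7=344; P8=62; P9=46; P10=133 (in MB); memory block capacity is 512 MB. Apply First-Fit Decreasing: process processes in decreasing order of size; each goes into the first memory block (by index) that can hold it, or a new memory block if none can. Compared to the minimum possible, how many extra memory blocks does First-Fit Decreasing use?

0

First-Fit Decreasing: [344,133] [286,122,62] [286,105,54,46] [268] → 4 memory blocks.
Total size 1706 MB; any packing needs at least ⌈1706/512⌉ = 4 memory blocks.
So 4 is already optimal.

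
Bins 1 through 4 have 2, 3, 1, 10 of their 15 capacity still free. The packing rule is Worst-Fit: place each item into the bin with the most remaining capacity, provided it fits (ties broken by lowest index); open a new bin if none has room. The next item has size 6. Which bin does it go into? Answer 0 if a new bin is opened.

Bins with room: bin 4 (10).
Most room is bin 4 with 10 free.

4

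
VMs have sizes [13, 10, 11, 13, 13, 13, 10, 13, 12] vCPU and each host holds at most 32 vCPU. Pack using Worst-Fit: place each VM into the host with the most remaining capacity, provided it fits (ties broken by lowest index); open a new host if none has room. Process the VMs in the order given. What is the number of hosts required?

host 1: place 13 vCPU, 19 vCPU left
host 1: place 10 vCPU, 9 vCPU left
host 2: place 11 vCPU, 21 vCPU left
host 2: place 13 vCPU, 8 vCPU left
host 3: place 13 vCPU, 19 vCPU left
host 3: place 13 vCPU, 6 vCPU left
host 4: place 10 vCPU, 22 vCPU left
host 4: place 13 vCPU, 9 vCPU left
host 5: place 12 vCPU, 20 vCPU left

5 hosts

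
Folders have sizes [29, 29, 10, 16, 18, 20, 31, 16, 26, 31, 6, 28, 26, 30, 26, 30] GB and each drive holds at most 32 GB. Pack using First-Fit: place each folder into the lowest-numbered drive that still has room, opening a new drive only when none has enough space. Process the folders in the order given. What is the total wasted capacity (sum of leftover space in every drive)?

drive 1: place 29 GB, 3 GB left
drive 2: place 29 GB, 3 GB left
drive 3: place 10 GB, 22 GB left
drive 3: place 16 GB, 6 GB left
drive 4: place 18 GB, 14 GB left
drive 5: place 20 GB, 12 GB left
drive 6: place 31 GB, 1 GB left
drive 7: place 16 GB, 16 GB left
drive 8: place 26 GB, 6 GB left
drive 9: place 31 GB, 1 GB left
drive 3: place 6 GB, 0 GB left
drive 10: place 28 GB, 4 GB left
drive 11: place 26 GB, 6 GB left
drive 12: place 30 GB, 2 GB left
drive 13: place 26 GB, 6 GB left
drive 14: place 30 GB, 2 GB left
14 drives × 32 GB = 448 GB; used 372 GB; unused 76 GB.

76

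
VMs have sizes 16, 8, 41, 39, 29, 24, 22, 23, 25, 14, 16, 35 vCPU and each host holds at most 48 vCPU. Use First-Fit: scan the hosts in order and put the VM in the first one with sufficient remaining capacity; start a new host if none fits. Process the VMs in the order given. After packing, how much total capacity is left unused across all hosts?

16 vCPU → host 1 (remaining 32 vCPU)
8 vCPU → host 1 (remaining 24 vCPU)
41 vCPU → host 2 (remaining 7 vCPU)
39 vCPU → host 3 (remaining 9 vCPU)
29 vCPU → host 4 (remaining 19 vCPU)
24 vCPU → host 1 (remaining 0 vCPU)
22 vCPU → host 5 (remaining 26 vCPU)
23 vCPU → host 5 (remaining 3 vCPU)
25 vCPU → host 6 (remaining 23 vCPU)
14 vCPU → host 4 (remaining 5 vCPU)
16 vCPU → host 6 (remaining 7 vCPU)
35 vCPU → host 7 (remaining 13 vCPU)
7 hosts × 48 vCPU = 336 vCPU; used 292 vCPU; unused 44 vCPU.

44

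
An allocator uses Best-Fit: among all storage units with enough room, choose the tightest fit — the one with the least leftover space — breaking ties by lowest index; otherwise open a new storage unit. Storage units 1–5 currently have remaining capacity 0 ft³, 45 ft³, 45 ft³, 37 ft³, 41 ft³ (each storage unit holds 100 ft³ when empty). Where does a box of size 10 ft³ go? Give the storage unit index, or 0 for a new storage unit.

4

Storage units with room: storage unit 2 (45 ft³), storage unit 3 (45 ft³), storage unit 4 (37 ft³), storage unit 5 (41 ft³).
Tightest fit is storage unit 4 with 37 ft³ free.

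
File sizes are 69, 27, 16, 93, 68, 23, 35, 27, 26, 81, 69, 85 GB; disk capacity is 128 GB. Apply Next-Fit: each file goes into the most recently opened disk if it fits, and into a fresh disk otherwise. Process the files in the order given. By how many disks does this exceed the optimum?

Next-Fit: [69,27,16] [93] [68,23,35] [27,26] [81] [69] [85] → 7 disks.
6 files exceed 64 GB (half the capacity), and no two of those can share a disk, so at least 6 disks are needed.
An optimal packing achieves that bound: [93,35] [85,27,16] [81,27] [69,26,23] [69] [68] → 6 disks.
Excess: 7 − 6 = 1.

1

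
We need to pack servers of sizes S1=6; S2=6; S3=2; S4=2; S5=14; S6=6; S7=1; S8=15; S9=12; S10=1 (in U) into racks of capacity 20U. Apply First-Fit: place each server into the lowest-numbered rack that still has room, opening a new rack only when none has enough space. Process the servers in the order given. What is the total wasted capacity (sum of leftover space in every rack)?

S1 (6U) → rack 1 (remaining 14U)
S2 (6U) → rack 1 (remaining 8U)
S3 (2U) → rack 1 (remaining 6U)
S4 (2U) → rack 1 (remaining 4U)
S5 (14U) → rack 2 (remaining 6U)
S6 (6U) → rack 2 (remaining 0U)
S7 (1U) → rack 1 (remaining 3U)
S8 (15U) → rack 3 (remaining 5U)
S9 (12U) → rack 4 (remaining 8U)
S10 (1U) → rack 1 (remaining 2U)
4 racks × 20U = 80U; used 65U; unused 15U.

15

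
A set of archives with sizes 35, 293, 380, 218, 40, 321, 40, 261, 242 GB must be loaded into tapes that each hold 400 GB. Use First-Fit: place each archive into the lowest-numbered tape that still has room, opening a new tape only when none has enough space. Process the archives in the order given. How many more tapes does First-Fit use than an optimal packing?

First-Fit: [35,293,40] [380] [218,40] [321] [261] [242] → 6 tapes.
6 archives exceed 200 GB (half the capacity), and no two of those can share a tape, so at least 6 tapes are needed.
So 6 is already optimal.

0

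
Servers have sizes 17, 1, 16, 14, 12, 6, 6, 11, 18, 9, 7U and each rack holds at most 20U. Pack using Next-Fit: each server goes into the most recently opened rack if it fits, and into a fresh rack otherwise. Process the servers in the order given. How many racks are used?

7

rack 1: place 17U, 3U left
rack 1: place 1U, 2U left
rack 2: place 16U, 4U left
rack 3: place 14U, 6U left
rack 4: place 12U, 8U left
rack 4: place 6U, 2U left
rack 5: place 6U, 14U left
rack 5: place 11U, 3U left
rack 6: place 18U, 2U left
rack 7: place 9U, 11U left
rack 7: place 7U, 4U left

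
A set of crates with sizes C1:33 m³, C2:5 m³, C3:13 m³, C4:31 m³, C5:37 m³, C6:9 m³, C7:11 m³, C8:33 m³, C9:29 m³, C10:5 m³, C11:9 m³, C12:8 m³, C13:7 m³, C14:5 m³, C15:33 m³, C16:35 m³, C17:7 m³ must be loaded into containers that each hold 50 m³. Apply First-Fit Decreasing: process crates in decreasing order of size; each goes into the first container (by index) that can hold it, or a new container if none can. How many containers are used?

Sorted descending: 37, 35, 33, 33, 33, 31, 29, 13, 11, 9, 9, 8, 7, 7, 5, 5, 5.
37 m³ → container 1 (remaining 13 m³)
35 m³ → container 2 (remaining 15 m³)
33 m³ → container 3 (remaining 17 m³)
33 m³ → container 4 (remaining 17 m³)
33 m³ → container 5 (remaining 17 m³)
31 m³ → container 6 (remaining 19 m³)
29 m³ → container 7 (remaining 21 m³)
13 m³ → container 1 (remaining 0 m³)
11 m³ → container 2 (remaining 4 m³)
9 m³ → container 3 (remaining 8 m³)
9 m³ → container 4 (remaining 8 m³)
8 m³ → container 3 (remaining 0 m³)
7 m³ → container 4 (remaining 1 m³)
7 m³ → container 5 (remaining 10 m³)
5 m³ → container 5 (remaining 5 m³)
5 m³ → container 5 (remaining 0 m³)
5 m³ → container 6 (remaining 14 m³)

7 containers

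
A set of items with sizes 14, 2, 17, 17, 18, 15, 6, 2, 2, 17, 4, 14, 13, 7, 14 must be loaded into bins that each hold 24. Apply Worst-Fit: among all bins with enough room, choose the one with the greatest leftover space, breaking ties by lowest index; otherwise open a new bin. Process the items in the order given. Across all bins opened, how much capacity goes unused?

54

Put 14 in bin 1; 10 remain.
Put 2 in bin 1; 8 remain.
Put 17 in bin 2; 7 remain.
Put 17 in bin 3; 7 remain.
Put 18 in bin 4; 6 remain.
Put 15 in bin 5; 9 remain.
Put 6 in bin 5; 3 remain.
Put 2 in bin 1; 6 remain.
Put 2 in bin 2; 5 remain.
Put 17 in bin 6; 7 remain.
Put 4 in bin 3; 3 remain.
Put 14 in bin 7; 10 remain.
Put 13 in bin 8; 11 remain.
Put 7 in bin 8; 4 remain.
Put 14 in bin 9; 10 remain.
9 bins × 24 = 216; used 162; unused 54.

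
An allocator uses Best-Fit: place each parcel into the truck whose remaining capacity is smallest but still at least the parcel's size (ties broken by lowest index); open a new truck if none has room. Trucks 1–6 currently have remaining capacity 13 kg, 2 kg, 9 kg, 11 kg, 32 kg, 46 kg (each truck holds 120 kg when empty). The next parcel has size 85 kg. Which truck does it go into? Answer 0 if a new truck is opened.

No truck has ≥ 85 kg free, so a new truck is opened.

0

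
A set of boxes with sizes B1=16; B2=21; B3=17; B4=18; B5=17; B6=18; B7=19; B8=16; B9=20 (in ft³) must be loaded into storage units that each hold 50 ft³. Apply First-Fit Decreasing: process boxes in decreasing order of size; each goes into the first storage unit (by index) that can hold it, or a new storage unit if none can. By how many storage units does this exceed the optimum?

0

First-Fit Decreasing: [21,20] [19,18] [18,17] [17,16,16] → 4 storage units.
Total size 162 ft³; any packing needs at least ⌈162/50⌉ = 4 storage units.
So 4 is already optimal.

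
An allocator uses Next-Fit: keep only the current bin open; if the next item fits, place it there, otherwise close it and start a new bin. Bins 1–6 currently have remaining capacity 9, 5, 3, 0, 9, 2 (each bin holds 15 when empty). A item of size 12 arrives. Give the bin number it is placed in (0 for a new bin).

0

Next-Fit only looks at bin 6, which has 2 free.
12 does not fit, so a new bin is opened.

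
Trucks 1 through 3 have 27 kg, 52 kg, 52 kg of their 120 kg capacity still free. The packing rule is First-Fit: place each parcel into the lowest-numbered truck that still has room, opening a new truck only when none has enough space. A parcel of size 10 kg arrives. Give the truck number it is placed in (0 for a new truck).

1

Trucks with room: truck 1 (27 kg), truck 2 (52 kg), truck 3 (52 kg).
The first with room is truck 1.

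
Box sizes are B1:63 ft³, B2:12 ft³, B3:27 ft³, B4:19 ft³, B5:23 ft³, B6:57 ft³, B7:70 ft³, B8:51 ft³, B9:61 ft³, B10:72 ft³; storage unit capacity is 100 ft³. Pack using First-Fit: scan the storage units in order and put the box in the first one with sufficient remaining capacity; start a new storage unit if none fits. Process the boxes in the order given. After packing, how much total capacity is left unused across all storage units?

Put B1 (63 ft³) in storage unit 1; 37 ft³ remain.
Put B2 (12 ft³) in storage unit 1; 25 ft³ remain.
Put B3 (27 ft³) in storage unit 2; 73 ft³ remain.
Put B4 (19 ft³) in storage unit 1; 6 ft³ remain.
Put B5 (23 ft³) in storage unit 2; 50 ft³ remain.
Put B6 (57 ft³) in storage unit 3; 43 ft³ remain.
Put B7 (70 ft³) in storage unit 4; 30 ft³ remain.
Put B8 (51 ft³) in storage unit 5; 49 ft³ remain.
Put B9 (61 ft³) in storage unit 6; 39 ft³ remain.
Put B10 (72 ft³) in storage unit 7; 28 ft³ remain.
7 storage units × 100 ft³ = 700 ft³; used 455 ft³; unused 245 ft³.

245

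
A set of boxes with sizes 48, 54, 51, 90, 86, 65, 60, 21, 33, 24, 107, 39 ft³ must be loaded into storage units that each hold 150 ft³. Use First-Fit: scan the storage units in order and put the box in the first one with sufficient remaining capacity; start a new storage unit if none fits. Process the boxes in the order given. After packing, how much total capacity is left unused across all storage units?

storage unit 1: place 48 ft³, 102 ft³ left
storage unit 1: place 54 ft³, 48 ft³ left
storage unit 2: place 51 ft³, 99 ft³ left
storage unit 2: place 90 ft³, 9 ft³ left
storage unit 3: place 86 ft³, 64 ft³ left
storage unit 4: place 65 ft³, 85 ft³ left
storage unit 3: place 60 ft³, 4 ft³ left
storage unit 1: place 21 ft³, 27 ft³ left
storage unit 4: place 33 ft³, 52 ft³ left
storage unit 1: place 24 ft³, 3 ft³ left
storage unit 5: place 107 ft³, 43 ft³ left
storage unit 4: place 39 ft³, 13 ft³ left
5 storage units × 150 ft³ = 750 ft³; used 678 ft³; unused 72 ft³.

72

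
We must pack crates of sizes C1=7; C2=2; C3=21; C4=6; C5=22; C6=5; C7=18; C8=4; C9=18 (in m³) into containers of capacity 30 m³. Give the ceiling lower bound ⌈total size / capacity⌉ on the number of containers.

Total size = 7 + 2 + 21 + 6 + 22 + 5 + 18 + 4 + 18 = 103 m³.
⌈103 / 30⌉ = 4.

4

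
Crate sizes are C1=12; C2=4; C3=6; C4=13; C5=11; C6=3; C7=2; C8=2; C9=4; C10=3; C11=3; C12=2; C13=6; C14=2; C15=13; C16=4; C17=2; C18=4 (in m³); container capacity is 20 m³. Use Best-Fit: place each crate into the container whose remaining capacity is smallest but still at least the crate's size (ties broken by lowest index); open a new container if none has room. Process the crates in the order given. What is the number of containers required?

5

C1 (12 m³) → container 1 (remaining 8 m³)
C2 (4 m³) → container 1 (remaining 4 m³)
C3 (6 m³) → container 2 (remaining 14 m³)
C4 (13 m³) → container 2 (remaining 1 m³)
C5 (11 m³) → container 3 (remaining 9 m³)
C6 (3 m³) → container 1 (remaining 1 m³)
C7 (2 m³) → container 3 (remaining 7 m³)
C8 (2 m³) → container 3 (remaining 5 m³)
C9 (4 m³) → container 3 (remaining 1 m³)
C10 (3 m³) → container 4 (remaining 17 m³)
C11 (3 m³) → container 4 (remaining 14 m³)
C12 (2 m³) → container 4 (remaining 12 m³)
C13 (6 m³) → container 4 (remaining 6 m³)
C14 (2 m³) → container 4 (remaining 4 m³)
C15 (13 m³) → container 5 (remaining 7 m³)
C16 (4 m³) → container 4 (remaining 0 m³)
C17 (2 m³) → container 5 (remaining 5 m³)
C18 (4 m³) → container 5 (remaining 1 m³)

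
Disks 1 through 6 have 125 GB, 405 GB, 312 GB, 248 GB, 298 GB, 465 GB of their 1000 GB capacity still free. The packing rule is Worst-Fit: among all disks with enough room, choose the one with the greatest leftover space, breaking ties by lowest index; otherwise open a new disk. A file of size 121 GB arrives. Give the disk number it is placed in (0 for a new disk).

6

Disks with room: disk 1 (125 GB), disk 2 (405 GB), disk 3 (312 GB), disk 4 (248 GB), disk 5 (298 GB), disk 6 (465 GB).
Most room is disk 6 with 465 GB free.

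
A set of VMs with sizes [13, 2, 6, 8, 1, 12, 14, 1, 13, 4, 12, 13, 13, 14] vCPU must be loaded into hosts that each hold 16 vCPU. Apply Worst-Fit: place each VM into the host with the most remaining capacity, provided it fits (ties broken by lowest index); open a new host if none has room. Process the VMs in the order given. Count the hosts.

9

13 vCPU → host 1 (remaining 3 vCPU)
2 vCPU → host 1 (remaining 1 vCPU)
6 vCPU → host 2 (remaining 10 vCPU)
8 vCPU → host 2 (remaining 2 vCPU)
1 vCPU → host 2 (remaining 1 vCPU)
12 vCPU → host 3 (remaining 4 vCPU)
14 vCPU → host 4 (remaining 2 vCPU)
1 vCPU → host 3 (remaining 3 vCPU)
13 vCPU → host 5 (remaining 3 vCPU)
4 vCPU → host 6 (remaining 12 vCPU)
12 vCPU → host 6 (remaining 0 vCPU)
13 vCPU → host 7 (remaining 3 vCPU)
13 vCPU → host 8 (remaining 3 vCPU)
14 vCPU → host 9 (remaining 2 vCPU)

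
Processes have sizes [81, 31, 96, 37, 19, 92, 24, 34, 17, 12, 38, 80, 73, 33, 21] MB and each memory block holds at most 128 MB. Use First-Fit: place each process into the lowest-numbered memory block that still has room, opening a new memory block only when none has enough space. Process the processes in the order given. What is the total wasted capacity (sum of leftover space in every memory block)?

81 MB → memory block 1 (remaining 47 MB)
31 MB → memory block 1 (remaining 16 MB)
96 MB → memory block 2 (remaining 32 MB)
37 MB → memory block 3 (remaining 91 MB)
19 MB → memory block 2 (remaining 13 MB)
92 MB → memory block 4 (remaining 36 MB)
24 MB → memory block 3 (remaining 67 MB)
34 MB → memory block 3 (remaining 33 MB)
17 MB → memory block 3 (remaining 16 MB)
12 MB → memory block 1 (remaining 4 MB)
38 MB → memory block 5 (remaining 90 MB)
80 MB → memory block 5 (remaining 10 MB)
73 MB → memory block 6 (remaining 55 MB)
33 MB → memory block 4 (remaining 3 MB)
21 MB → memory block 6 (remaining 34 MB)
6 memory blocks × 128 MB = 768 MB; used 688 MB; unused 80 MB.

80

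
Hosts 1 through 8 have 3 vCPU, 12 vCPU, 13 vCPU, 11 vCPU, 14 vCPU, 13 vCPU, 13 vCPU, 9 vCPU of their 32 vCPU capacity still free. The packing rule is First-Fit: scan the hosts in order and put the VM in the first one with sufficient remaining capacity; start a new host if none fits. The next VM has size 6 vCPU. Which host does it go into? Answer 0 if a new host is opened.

2

Hosts with room: host 2 (12 vCPU), host 3 (13 vCPU), host 4 (11 vCPU), host 5 (14 vCPU), host 6 (13 vCPU), host 7 (13 vCPU), host 8 (9 vCPU).
The first with room is host 2.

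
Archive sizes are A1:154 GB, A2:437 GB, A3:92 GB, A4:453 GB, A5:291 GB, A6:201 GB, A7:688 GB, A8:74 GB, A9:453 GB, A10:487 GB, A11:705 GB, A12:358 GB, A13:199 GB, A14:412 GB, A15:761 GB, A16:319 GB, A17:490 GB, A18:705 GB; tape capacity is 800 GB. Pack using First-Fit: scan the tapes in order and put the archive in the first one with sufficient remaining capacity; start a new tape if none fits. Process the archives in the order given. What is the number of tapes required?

11 tapes

tape 1: place A1 (154 GB), 646 GB left
tape 1: place A2 (437 GB), 209 GB left
tape 1: place A3 (92 GB), 117 GB left
tape 2: place A4 (453 GB), 347 GB left
tape 2: place A5 (291 GB), 56 GB left
tape 3: place A6 (201 GB), 599 GB left
tape 4: place A7 (688 GB), 112 GB left
tape 1: place A8 (74 GB), 43 GB left
tape 3: place A9 (453 GB), 146 GB left
tape 5: place A10 (487 GB), 313 GB left
tape 6: place A11 (705 GB), 95 GB left
tape 7: place A12 (358 GB), 442 GB left
tape 5: place A13 (199 GB), 114 GB left
tape 7: place A14 (412 GB), 30 GB left
tape 8: place A15 (761 GB), 39 GB left
tape 9: place A16 (319 GB), 481 GB left
tape 10: place A17 (490 GB), 310 GB left
tape 11: place A18 (705 GB), 95 GB left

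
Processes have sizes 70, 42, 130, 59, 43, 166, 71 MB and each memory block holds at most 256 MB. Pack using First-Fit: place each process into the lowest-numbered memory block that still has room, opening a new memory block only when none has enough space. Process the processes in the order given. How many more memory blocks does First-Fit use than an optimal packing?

First-Fit: [70,42,130] [59,43,71] [166] → 3 memory blocks.
Total size 581 MB; any packing needs at least ⌈581/256⌉ = 3 memory blocks.
So 3 is already optimal.

0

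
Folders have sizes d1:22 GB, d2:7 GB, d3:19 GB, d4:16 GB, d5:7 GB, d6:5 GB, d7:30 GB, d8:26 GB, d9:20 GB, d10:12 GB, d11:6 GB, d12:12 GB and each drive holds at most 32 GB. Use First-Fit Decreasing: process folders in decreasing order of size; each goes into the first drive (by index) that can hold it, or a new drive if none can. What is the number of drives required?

6

Sorted descending: 30, 26, 22, 20, 19, 16, 12, 12, 7, 7, 6, 5.
Put 30 GB in drive 1; 2 GB remain.
Put 26 GB in drive 2; 6 GB remain.
Put 22 GB in drive 3; 10 GB remain.
Put 20 GB in drive 4; 12 GB remain.
Put 19 GB in drive 5; 13 GB remain.
Put 16 GB in drive 6; 16 GB remain.
Put 12 GB in drive 4; 0 GB remain.
Put 12 GB in drive 5; 1 GB remain.
Put 7 GB in drive 3; 3 GB remain.
Put 7 GB in drive 6; 9 GB remain.
Put 6 GB in drive 2; 0 GB remain.
Put 5 GB in drive 6; 4 GB remain.
Final drives: [30] [26,6] [22,7] [20,12] [19,12] [16,7,5].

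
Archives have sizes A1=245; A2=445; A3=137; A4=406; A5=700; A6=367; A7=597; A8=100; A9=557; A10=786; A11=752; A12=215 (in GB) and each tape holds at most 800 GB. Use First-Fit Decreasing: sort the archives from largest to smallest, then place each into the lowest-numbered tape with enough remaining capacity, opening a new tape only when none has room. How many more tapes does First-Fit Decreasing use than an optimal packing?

First-Fit Decreasing: [786] [752] [700,100] [597,137] [557,215] [445,245] [406,367] → 7 tapes.
Total size 5307 GB; any packing needs at least ⌈5307/800⌉ = 7 tapes.
So 7 is already optimal.

0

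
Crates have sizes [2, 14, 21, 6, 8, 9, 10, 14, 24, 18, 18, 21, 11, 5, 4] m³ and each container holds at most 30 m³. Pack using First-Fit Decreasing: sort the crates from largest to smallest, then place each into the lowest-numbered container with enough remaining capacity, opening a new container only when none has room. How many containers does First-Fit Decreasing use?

Sorted descending: 24, 21, 21, 18, 18, 14, 14, 11, 10, 9, 8, 6, 5, 4, 2.
Put 24 m³ in container 1; 6 m³ remain.
Put 21 m³ in container 2; 9 m³ remain.
Put 21 m³ in container 3; 9 m³ remain.
Put 18 m³ in container 4; 12 m³ remain.
Put 18 m³ in container 5; 12 m³ remain.
Put 14 m³ in container 6; 16 m³ remain.
Put 14 m³ in container 6; 2 m³ remain.
Put 11 m³ in container 4; 1 m³ remain.
Put 10 m³ in container 5; 2 m³ remain.
Put 9 m³ in container 2; 0 m³ remain.
Put 8 m³ in container 3; 1 m³ remain.
Put 6 m³ in container 1; 0 m³ remain.
Put 5 m³ in container 7; 25 m³ remain.
Put 4 m³ in container 7; 21 m³ remain.
Put 2 m³ in container 5; 0 m³ remain.
Final containers: [24,6] [21,9] [21,8] [18,11] [18,10,2] [14,14] [5,4].

7 containers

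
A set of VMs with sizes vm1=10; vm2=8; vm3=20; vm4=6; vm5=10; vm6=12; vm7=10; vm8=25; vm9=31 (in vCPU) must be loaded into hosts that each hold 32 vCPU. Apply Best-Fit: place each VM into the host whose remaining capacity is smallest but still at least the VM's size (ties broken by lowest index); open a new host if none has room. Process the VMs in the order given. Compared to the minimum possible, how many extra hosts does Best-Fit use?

Best-Fit: [10,8,10] [20,6] [12,10] [25] [31] → 5 hosts.
Total size 132 vCPU; any packing needs at least ⌈132/32⌉ = 5 hosts.
So 5 is already optimal.

0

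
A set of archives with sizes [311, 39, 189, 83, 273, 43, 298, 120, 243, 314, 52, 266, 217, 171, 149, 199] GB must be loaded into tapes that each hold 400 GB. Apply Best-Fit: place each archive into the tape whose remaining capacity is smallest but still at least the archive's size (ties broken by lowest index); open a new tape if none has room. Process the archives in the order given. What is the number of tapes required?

9

Put 311 GB in tape 1; 89 GB remain.
Put 39 GB in tape 1; 50 GB remain.
Put 189 GB in tape 2; 211 GB remain.
Put 83 GB in tape 2; 128 GB remain.
Put 273 GB in tape 3; 127 GB remain.
Put 43 GB in tape 1; 7 GB remain.
Put 298 GB in tape 4; 102 GB remain.
Put 120 GB in tape 3; 7 GB remain.
Put 243 GB in tape 5; 157 GB remain.
Put 314 GB in tape 6; 86 GB remain.
Put 52 GB in tape 6; 34 GB remain.
Put 266 GB in tape 7; 134 GB remain.
Put 217 GB in tape 8; 183 GB remain.
Put 171 GB in tape 8; 12 GB remain.
Put 149 GB in tape 5; 8 GB remain.
Put 199 GB in tape 9; 201 GB remain.
Final tapes: [311,39,43] [189,83] [273,120] [298] [243,149] [314,52] [266] [217,171] [199].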